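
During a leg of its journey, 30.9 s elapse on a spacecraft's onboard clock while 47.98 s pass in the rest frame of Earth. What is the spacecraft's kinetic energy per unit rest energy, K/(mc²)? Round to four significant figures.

γ = Δt/Δτ = 47.98/30.9 = 1.55275.
Since K = (γ−1)mc², K/(mc²) = 1.55275 − 1 = 0.5528.

0.5528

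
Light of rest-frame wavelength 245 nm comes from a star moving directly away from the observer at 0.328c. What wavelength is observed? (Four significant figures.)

344.4 nm

Relativistic Doppler for wavelength: λ_obs = λ_src · √((1+β)/(1−β)).
With β = 0.328: factor = √(1.328/0.672) = 1.4058.
λ_obs = 245 × 1.4058 = 344.4 nm.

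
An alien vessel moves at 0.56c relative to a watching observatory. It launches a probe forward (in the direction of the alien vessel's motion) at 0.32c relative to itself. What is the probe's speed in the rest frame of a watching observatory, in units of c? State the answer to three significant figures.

In units of c, u = (u' + v)/(1 + u'v) with u' = 0.32 and v = 0.56.
Numerator: 0.32 + 0.56 = 0.88. Denominator: 1 + (0.32)(0.56) = 1.1792.
u = 0.88/1.1792 = 0.74627, so the speed is 0.746c.

0.746c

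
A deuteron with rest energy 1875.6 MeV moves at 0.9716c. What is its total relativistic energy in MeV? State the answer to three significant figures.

7930 MeV

With β = 0.9716, γ = 1/√(1 − 0.9716²) = 1/√0.05599344 = 4.226.
Total energy: E = γmc² = 4.226 × 1875.6 MeV = 7930 MeV.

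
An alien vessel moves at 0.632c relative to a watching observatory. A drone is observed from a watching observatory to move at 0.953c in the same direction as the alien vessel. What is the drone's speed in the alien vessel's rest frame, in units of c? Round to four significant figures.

0.8071c

Transform to the alien vessel's frame: u' = (u − v)/(1 − uv/c²).
u' = (0.953 − 0.632)/(1 − 0.953×0.632) = 0.321/0.397704 = 0.80713.
Speed in the alien vessel's frame: 0.8071c (in the same direction).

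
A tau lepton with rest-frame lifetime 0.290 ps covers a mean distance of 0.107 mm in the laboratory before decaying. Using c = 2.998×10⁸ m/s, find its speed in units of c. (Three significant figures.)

0.776c

Lab distance = (lab lifetime)·v = γτ·βc, so βγ = d/(cτ) = 1.070×10^-4/(2.998×10⁸ × 2.900×10^-13) = 1.2307.
With βγ = 1.2307: γ² = 1 + (βγ)² = 2.51462, and β = (βγ)/γ = 1.2307/1.58576 = 0.776.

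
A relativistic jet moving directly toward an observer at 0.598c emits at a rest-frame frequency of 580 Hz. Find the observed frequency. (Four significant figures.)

Relativistic Doppler (source moving toward): f_obs = f_src · √((1+β)/(1−β)).
With β = 0.598: factor = √(1.598/0.402) = 1.9938.
f_obs = 580 × 1.9938 = 1156 Hz.

1156 Hz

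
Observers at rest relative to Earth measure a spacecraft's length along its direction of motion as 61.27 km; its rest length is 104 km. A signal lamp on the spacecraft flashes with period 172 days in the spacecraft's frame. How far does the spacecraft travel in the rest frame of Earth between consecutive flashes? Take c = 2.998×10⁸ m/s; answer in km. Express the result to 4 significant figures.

6.111×10^12 km

γ = L₀/L = 104/61.27 = 1.6974.
β = √(1 − 1/γ²) = 0.80803. Lab-frame period = γτ = 1.6974×172 days = 291.95 days. Distance = βc × γτ = 0.80803 × 2.998×10⁸ m/s × 25224480 s = 6.1106×10^15 m = 6.111×10^12 km.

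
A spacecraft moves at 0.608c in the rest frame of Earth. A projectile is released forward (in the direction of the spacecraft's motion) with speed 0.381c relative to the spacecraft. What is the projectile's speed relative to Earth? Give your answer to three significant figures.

In units of c, u = (u' + v)/(1 + u'v) with u' = 0.381 and v = 0.608.
Numerator: 0.381 + 0.608 = 0.989. Denominator: 1 + (0.381)(0.608) = 1.231648.
u = 0.989/1.231648 = 0.80299, so the speed is 0.803c.

0.803c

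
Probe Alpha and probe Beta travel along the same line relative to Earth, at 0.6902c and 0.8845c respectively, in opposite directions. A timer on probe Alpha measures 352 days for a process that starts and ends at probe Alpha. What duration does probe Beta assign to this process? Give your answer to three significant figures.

Transform probe Alpha's velocity into probe Beta's frame: (0.6902 + 0.8845)/(1 + 0.6902·0.8845) = 1.5747/1.6104819, so the relative speed is 0.97778c.
At |u| = 0.97778c, γ = (1 − 0.956054)^(−1/2) = 4.7702.
Probe Alpha's interval is proper; time dilation gives Δt_B = γΔτ = 4.7702 × 352 days = 1680 days.

1680 days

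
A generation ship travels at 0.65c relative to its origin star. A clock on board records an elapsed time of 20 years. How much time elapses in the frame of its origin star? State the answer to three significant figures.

β² = 0.4225, so γ = 1/√0.5775 = 1.3159.
Time dilation: Δt = γ·Δτ = 1.3159 × 20 = 26.3 years.

26.3 years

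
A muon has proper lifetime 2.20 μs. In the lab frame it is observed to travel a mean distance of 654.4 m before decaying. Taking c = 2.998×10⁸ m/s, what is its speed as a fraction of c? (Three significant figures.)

d = βγcτ ⇒ βγ = d/(cτ) = 654.4 m / (659.56 m) = 0.99218.
β = (βγ)/√(1+(βγ)²) = 0.99218/√1.984421 = 0.704.

0.704c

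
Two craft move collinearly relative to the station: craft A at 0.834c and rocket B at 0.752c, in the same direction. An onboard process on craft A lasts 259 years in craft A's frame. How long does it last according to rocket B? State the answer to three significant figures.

Speed of craft A in rocket B's frame: u = (v_A − v_B)/(1 − v_A v_B/c²) = (0.834 − 0.752)/(1 − 0.834×0.752) = 0.082/0.372832 = 0.21994; |u| = 0.21994c.
γ for this relative speed: γ = 1/√(1 − 0.0483736) = 1.0251.
Craft A's interval is proper; time dilation gives Δt_B = γΔτ = 1.0251 × 259 years = 266 years.

266 years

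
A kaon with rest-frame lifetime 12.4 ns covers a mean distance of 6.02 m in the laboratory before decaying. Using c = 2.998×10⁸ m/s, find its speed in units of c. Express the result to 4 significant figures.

0.8508c

Let x = d/(cτ) = 6.020 m / (2.998×10⁸ m/s × 1.240×10^-8 s) = 1.6194. Since d = βγcτ, x = βγ = β/√(1−β²).
Solving: β² = x²/(1+x²) = 2.62246/3.62246 = 0.723945, so β = 0.8508.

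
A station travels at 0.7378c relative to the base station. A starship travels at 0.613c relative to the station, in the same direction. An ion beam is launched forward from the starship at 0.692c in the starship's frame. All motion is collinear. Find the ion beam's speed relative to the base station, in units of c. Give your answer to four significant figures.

First combine the ion beam and starship (S''→S'): u₁ = (0.692 + 0.613)/(1 + 0.692×0.613) = 1.305/1.424196 = 0.91631.
Then combine with the station (S'→S): u = (0.91631 + 0.7378)/(1 + 0.91631×0.7378) = 1.65411/1.676053518 = 0.98691.

0.9869c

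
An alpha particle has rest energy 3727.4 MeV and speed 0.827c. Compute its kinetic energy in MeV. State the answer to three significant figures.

2900 MeV

γ = 1/√(1 − β²) = 1/√(1 − 0.683929) = 1/√0.316071 = 1.77872.
Kinetic energy: K = (γ − 1)mc² = (1.77872 − 1) × 3727.4 MeV = 0.77872 × 3727.4 = 2900 MeV.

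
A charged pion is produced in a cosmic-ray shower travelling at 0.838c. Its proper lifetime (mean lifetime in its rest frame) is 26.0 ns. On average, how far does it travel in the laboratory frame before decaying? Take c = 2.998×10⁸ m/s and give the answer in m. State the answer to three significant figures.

12.0 m

Lorentz factor: γ = (1 − 0.702244)^(−1/2) = 1.8326.
Lab-frame lifetime: Δt = γτ = 1.8326 × 26.0 ns = 47.648 ns.
Distance: d = vΔt = 0.838 × 2.998×10⁸ m/s × 4.7648×10^-8 s = 12.0 m.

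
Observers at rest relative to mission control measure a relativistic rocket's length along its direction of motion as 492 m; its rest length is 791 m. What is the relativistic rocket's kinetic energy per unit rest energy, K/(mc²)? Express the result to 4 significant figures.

0.6077

γ = L₀/L = 791/492 = 1.60772.
Since K = (γ−1)mc², K/(mc²) = 1.60772 − 1 = 0.6077.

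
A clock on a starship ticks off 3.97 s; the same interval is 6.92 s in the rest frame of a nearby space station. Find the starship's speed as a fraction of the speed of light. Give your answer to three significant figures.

γ = Δt/Δτ = 6.92/3.97 = 1.7431.
β = √(1 − 1/γ²) = √(1 − 0.329121) = √0.670879 = 0.819.

0.819c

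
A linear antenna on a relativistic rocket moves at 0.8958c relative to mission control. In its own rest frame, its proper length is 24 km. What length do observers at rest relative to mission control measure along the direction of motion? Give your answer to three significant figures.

10.7 km

γ = 1/√(1 − β²) = 1/√(1 − 0.80245764) = 1/√0.19754236 = 1/0.444457 = 2.2499.
Length contraction: L = L₀/γ = 24/2.2499 = 10.7 km.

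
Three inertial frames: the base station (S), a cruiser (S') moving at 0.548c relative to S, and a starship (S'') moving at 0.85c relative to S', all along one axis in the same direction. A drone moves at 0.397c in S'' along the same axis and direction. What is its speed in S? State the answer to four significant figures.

0.9798c

First combine the drone and starship (S''→S'): u₁ = (0.397 + 0.85)/(1 + 0.397×0.85) = 1.247/1.33745 = 0.93237.
Then combine with the cruiser (S'→S): u = (0.93237 + 0.548)/(1 + 0.93237×0.548) = 1.48037/1.51093876 = 0.97977.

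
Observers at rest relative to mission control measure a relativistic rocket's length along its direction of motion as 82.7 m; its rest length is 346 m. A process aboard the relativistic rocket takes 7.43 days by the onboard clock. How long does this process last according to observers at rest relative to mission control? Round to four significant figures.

Length contraction gives γ = L₀/L = 346/82.7 = 4.1838.
Δt = γΔτ = 4.1838 × 7.43 = 31.09 days.

31.09 days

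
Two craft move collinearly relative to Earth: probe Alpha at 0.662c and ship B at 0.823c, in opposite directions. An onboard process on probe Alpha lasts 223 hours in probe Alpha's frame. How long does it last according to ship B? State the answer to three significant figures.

809 hours

Speed of probe Alpha in ship B's frame: u = (v_A + v_B)/(1 + v_A v_B/c²) = (0.662 + 0.823)/(1 + 0.662×0.823) = 1.485/1.544826 = 0.96127; |u| = 0.96127c.
At |u| = 0.96127c, γ = (1 − 0.92404)^(−1/2) = 3.6283.
The clock on probe Alpha records proper time, so ship B measures Δt = γΔτ = 3.6283 × 223 = 809 hours.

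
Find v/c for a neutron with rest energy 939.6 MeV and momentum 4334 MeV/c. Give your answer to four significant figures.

βγ = pc/(mc²) = 4334/939.6 = 4.6126.
Since γ² = 1 + (βγ)² = 22.2761, γ = √22.2761 = 4.71976, and β = (βγ)/γ = 4.6126/4.71976 = 0.9773.

0.9773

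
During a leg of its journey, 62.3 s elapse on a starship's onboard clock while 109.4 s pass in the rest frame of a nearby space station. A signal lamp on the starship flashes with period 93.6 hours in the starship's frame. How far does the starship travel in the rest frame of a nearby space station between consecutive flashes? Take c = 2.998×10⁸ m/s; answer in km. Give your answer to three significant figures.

From Δt = γΔτ: γ = 109.4/62.3 = 1.75602.
β = √(1 − 1/γ²) = 0.82201. Lab-frame period = γτ = 1.75602×93.6 hours = 164.36 hours. Distance = βc × γτ = 0.82201 × 2.998×10⁸ m/s × 591696 s = 1.4582×10^14 m = 1.46×10^11 km.

1.46×10^11 km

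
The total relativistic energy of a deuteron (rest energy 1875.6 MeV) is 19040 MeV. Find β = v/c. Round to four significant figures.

Total energy E = γmc² gives γ = 19040/1875.6 = 10.151.
Hence β = √(1 − 1/γ²) = √(1 − 0.00970471) = √0.99029529 = 0.9951.

0.9951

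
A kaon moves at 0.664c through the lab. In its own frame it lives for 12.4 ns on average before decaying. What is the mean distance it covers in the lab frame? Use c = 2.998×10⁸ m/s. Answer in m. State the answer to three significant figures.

γ = 1/√(1 − β²) = 1/√(1 − 0.440896) = 1/√0.559104 = 1/0.747733 = 1.3374.
Lab-frame lifetime: Δt = γτ = 1.3374 × 12.4 ns = 16.584 ns.
Distance: d = vΔt = 0.664 × 2.998×10⁸ m/s × 1.6584×10^-8 s = 3.30 m.

3.30 m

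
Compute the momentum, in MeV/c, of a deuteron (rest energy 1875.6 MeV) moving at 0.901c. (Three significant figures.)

γ = 1/√(1 − β²) = 1/√(1 − 0.811801) = 1/√0.188199 = 1/0.433819 = 2.3051.
Momentum: p = γβ·mc = 2.3051 × 0.901 × 1875.6 MeV/c = 3900 MeV/c.

3900 MeV/c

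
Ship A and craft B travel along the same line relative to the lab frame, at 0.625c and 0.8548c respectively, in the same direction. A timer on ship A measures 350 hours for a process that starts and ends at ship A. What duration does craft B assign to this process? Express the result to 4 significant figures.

402.4 hours

Speed of ship A in craft B's frame: u = (v_A − v_B)/(1 − v_A v_B/c²) = (0.625 − 0.8548)/(1 − 0.625×0.8548) = −0.2298/0.46575 = −0.4934; |u| = 0.4934c.
At |u| = 0.4934c, γ = (1 − 0.243444)^(−1/2) = 1.1497.
The clock on ship A records proper time, so craft B measures Δt = γΔτ = 1.1497 × 350 = 402.4 hours.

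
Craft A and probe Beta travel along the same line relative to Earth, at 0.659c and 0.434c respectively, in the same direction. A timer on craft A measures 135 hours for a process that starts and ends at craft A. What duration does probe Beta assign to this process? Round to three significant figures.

142 hours

Transform craft A's velocity into probe Beta's frame: (0.659 − 0.434)/(1 − 0.659·0.434) = 0.225/0.713994, so the relative speed is 0.31513c.
At |u| = 0.31513c, γ = (1 − 0.0993069)^(−1/2) = 1.0537.
The clock on craft A records proper time, so probe Beta measures Δt = γΔτ = 1.0537 × 135 = 142 hours.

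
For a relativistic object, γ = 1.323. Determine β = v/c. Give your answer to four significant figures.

0.6547

β = √(1 − 1/γ²) = √(1 − 1/1.750329) = √0.428679 = 0.6547.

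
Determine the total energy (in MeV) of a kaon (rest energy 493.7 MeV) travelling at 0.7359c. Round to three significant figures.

729 MeV

γ = 1/√(1 − β²) = 1/√(1 − 0.54154881) = 1/√0.45845119 = 1/0.67709 = 1.4769.
Total energy: E = γmc² = 1.4769 × 493.7 MeV = 729 MeV.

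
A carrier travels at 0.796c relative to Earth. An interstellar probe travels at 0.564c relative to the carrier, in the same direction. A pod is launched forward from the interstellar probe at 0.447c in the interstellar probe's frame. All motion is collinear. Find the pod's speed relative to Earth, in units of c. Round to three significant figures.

0.976c

Apply u = (u'+v)/(1+u'v) twice. Pod in the carrier frame: (0.447+0.564)/(1+0.447·0.564) = 1.011/1.252108 = 0.80744c.
That velocity, transformed to the rest frame of Earth: (0.80744+0.796)/(1+0.80744·0.796) = 1.60344/1.64272224 = 0.97609c.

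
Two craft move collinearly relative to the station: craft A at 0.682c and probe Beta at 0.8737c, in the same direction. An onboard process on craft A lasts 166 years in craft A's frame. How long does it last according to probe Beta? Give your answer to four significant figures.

188.6 years

Speed of craft A in probe Beta's frame: u = (v_A − v_B)/(1 − v_A v_B/c²) = (0.682 − 0.8737)/(1 − 0.682×0.8737) = −0.1917/0.4041366 = −0.47434; |u| = 0.47434c.
γ for this relative speed: γ = 1/√(1 − 0.224998) = 1.1359.
The clock on craft A records proper time, so probe Beta measures Δt = γΔτ = 1.1359 × 166 = 188.6 years.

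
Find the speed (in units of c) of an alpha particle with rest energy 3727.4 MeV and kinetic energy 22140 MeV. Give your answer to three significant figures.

0.990c

γ = 1 + K/(mc²) = 1 + 22140/3727.4 = 6.9398.
β = √(1 − 1/γ²) = √(1 − 0.0207638) = √0.9792362 = 0.990.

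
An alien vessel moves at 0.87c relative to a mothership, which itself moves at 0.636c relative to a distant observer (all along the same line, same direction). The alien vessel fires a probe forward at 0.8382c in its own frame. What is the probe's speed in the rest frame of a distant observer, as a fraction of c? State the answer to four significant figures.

0.9973c

First combine the probe and alien vessel (S''→S'): u₁ = (0.8382 + 0.87)/(1 + 0.8382×0.87) = 1.7082/1.729234 = 0.98784.
Then combine with the mothership (S'→S): u = (0.98784 + 0.636)/(1 + 0.98784×0.636) = 1.62384/1.62826624 = 0.99728.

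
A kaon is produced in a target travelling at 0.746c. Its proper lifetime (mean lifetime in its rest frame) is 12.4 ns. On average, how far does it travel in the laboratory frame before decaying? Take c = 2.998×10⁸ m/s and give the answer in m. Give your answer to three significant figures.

4.16 m

With β = 0.746, γ = 1/√(1 − 0.746²) = 1/√0.443484 = 1.5016.
Lab-frame lifetime: Δt = γτ = 1.5016 × 12.4 ns = 18.62 ns.
Distance: d = vΔt = 0.746 × 2.998×10⁸ m/s × 1.8620×10^-8 s = 4.16 m.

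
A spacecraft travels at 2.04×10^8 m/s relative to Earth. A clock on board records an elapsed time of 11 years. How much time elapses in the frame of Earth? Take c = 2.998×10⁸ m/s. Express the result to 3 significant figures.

15.0 years

β = v/c = (2.04×10^8 m/s)/(2.998×10⁸ m/s) = 0.680454.
With β = 0.680454, γ = 1/√(1 − 0.680454²) = 1/√0.5369824 = 1.3646.
Time dilation: Δt = γ·Δτ = 1.3646 × 11 = 15.0 years.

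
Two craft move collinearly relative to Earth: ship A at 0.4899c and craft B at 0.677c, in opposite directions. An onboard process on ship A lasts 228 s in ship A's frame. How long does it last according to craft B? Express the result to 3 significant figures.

473 s

Speed of ship A in craft B's frame: u = (v_A + v_B)/(1 + v_A v_B/c²) = (0.4899 + 0.677)/(1 + 0.4899×0.677) = 1.1669/1.3316623 = 0.87627; |u| = 0.87627c.
At |u| = 0.87627c, γ = (1 − 0.767849)^(−1/2) = 2.0755.
The clock on ship A records proper time, so craft B measures Δt = γΔτ = 2.0755 × 228 = 473 s.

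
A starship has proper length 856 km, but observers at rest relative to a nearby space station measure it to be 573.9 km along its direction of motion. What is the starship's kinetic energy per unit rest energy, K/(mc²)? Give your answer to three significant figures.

γ = L₀/L = 856/573.9 = 1.49155.
Since K = (γ−1)mc², K/(mc²) = 1.49155 − 1 = 0.492.

0.492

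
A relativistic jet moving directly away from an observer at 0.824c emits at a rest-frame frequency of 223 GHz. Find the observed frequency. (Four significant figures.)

Relativistic Doppler (source moving away): f_obs = f_src · √((1−β)/(1+β)).
With β = 0.824: factor = √(0.176/1.824) = 0.31063.
f_obs = 223 × 0.31063 = 69.27 GHz.

69.27 GHz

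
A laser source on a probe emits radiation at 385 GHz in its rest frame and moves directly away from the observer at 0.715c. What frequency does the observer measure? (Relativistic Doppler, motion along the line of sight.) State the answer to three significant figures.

Relativistic Doppler (source moving away): f_obs = f_src · √((1−β)/(1+β)).
With β = 0.715: factor = √(0.285/1.715) = 0.40765.
f_obs = 385 × 0.40765 = 157 GHz.

157 GHz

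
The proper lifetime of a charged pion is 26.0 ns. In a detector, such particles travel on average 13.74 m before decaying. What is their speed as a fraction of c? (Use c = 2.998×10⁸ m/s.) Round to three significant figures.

d = βγcτ ⇒ βγ = d/(cτ) = 13.74 m / (7.7948 m) = 1.7627.
β = (βγ)/√(1+(βγ)²) = 1.7627/√4.10711 = 0.870.

0.870c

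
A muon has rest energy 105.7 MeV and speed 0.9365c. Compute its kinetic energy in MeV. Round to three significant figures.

With β = 0.9365, γ = 1/√(1 − 0.9365²) = 1/√0.12296775 = 2.8517.
Kinetic energy: K = (γ − 1)mc² = (2.8517 − 1) × 105.7 MeV = 1.8517 × 105.7 = 196 MeV.

196 MeV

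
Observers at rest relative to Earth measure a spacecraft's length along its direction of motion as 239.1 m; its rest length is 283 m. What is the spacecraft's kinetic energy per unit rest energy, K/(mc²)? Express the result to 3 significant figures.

γ = L₀/L = 283/239.1 = 1.18361.
Since K = (γ−1)mc², K/(mc²) = 1.18361 − 1 = 0.184.

0.184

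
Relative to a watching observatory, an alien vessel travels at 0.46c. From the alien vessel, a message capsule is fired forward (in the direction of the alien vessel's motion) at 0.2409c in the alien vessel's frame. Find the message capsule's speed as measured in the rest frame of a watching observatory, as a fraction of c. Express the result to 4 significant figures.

0.6310c

In units of c, u = (u' + v)/(1 + u'v) with u' = 0.2409 and v = 0.46.
Numerator: 0.2409 + 0.46 = 0.7009. Denominator: 1 + (0.2409)(0.46) = 1.110814.
u = 0.7009/1.110814 = 0.63098, so the speed is 0.6310c.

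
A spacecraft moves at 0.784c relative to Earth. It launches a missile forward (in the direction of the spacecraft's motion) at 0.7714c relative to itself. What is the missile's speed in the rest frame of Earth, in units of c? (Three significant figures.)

0.969c

Relativistic velocity addition: u = (u' + v)/(1 + u'v/c²), with u' = 0.7714c and v = 0.784c.
Numerator: 0.7714 + 0.784 = 1.5554. Denominator: 1 + (0.7714)(0.784) = 1.6047776.
u = 1.5554/1.6047776 = 0.96923, so the speed is 0.969c.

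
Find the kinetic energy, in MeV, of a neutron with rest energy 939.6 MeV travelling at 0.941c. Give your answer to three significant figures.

Lorentz factor: γ = (1 − 0.885481)^(−1/2) = 2.955.
Kinetic energy: K = (γ − 1)mc² = (2.955 − 1) × 939.6 MeV = 1.955 × 939.6 = 1840 MeV.

1840 MeV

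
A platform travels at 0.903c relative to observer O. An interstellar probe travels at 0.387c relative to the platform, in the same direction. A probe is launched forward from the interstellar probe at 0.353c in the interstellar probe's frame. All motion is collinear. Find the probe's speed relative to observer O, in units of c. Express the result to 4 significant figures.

First combine the probe and interstellar probe (S''→S'): u₁ = (0.353 + 0.387)/(1 + 0.353×0.387) = 0.74/1.136611 = 0.65106.
Then combine with the platform (S'→S): u = (0.65106 + 0.903)/(1 + 0.65106×0.903) = 1.55406/1.58790718 = 0.97868.

0.9787c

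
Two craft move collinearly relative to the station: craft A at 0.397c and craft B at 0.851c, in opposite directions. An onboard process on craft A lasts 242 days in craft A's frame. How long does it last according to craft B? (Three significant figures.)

The velocity of craft A relative to craft B is (0.397 + 0.851)c / (1 + 0.397×0.851) = 0.93284c; relative speed 0.93284c.
At |u| = 0.93284c, γ = (1 − 0.87019)^(−1/2) = 2.7755.
The clock on craft A records proper time, so craft B measures Δt = γΔτ = 2.7755 × 242 = 672 days.

672 days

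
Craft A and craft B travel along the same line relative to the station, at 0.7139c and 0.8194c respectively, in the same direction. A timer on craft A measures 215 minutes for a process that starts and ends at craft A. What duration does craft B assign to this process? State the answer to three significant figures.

The velocity of craft A relative to craft B is (0.7139 − 0.8194)c / (1 − 0.7139×0.8194) = −0.2542c; relative speed 0.2542c.
At |u| = 0.2542c, γ = (1 − 0.0646176)^(−1/2) = 1.034.
The clock on craft A records proper time, so craft B measures Δt = γΔτ = 1.034 × 215 = 222 minutes.

222 minutes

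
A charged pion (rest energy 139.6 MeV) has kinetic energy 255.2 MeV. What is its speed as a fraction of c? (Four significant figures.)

0.9354c

K = (γ−1)mc², so γ = 1 + 255.2/139.6 = 2.8281.
Then v/c = √(1 − γ⁻²) = √(1 − 0.125029) = √0.874971 = 0.9354.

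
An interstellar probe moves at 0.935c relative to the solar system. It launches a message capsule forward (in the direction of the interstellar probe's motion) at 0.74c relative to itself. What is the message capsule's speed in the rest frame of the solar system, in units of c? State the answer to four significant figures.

Relativistic velocity addition: u = (u' + v)/(1 + u'v/c²), with u' = 0.74c and v = 0.935c.
Numerator: 0.74 + 0.935 = 1.675. Denominator: 1 + (0.74)(0.935) = 1.6919.
u = 1.675/1.6919 = 0.99001, so the speed is 0.9900c.

0.9900c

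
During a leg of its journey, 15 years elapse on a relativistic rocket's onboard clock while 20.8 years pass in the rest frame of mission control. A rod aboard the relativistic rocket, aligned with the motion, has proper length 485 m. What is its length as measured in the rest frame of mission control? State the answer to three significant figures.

350 m

The time-dilation ratio gives γ = 20.8/15 = 1.38667.
L = L₀/γ = 485/1.38667 = 350 m.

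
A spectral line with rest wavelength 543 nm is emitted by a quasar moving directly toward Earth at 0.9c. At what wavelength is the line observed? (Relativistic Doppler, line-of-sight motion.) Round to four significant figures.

124.6 nm

Relativistic Doppler for wavelength: λ_obs = λ_src · √((1−β)/(1+β)).
With β = 0.9: factor = √(0.1/1.9) = 0.22942.
λ_obs = 543 × 0.22942 = 124.6 nm.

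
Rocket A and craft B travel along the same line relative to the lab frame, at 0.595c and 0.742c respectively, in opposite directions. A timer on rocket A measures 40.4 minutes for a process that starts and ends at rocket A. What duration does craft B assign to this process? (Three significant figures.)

Speed of rocket A in craft B's frame: u = (v_A + v_B)/(1 + v_A v_B/c²) = (0.595 + 0.742)/(1 + 0.595×0.742) = 1.337/1.44149 = 0.92751; |u| = 0.92751c.
At |u| = 0.92751c, γ = (1 − 0.860275)^(−1/2) = 2.6752.
The clock on rocket A records proper time, so craft B measures Δt = γΔτ = 2.6752 × 40.4 = 108 minutes.

108 minutes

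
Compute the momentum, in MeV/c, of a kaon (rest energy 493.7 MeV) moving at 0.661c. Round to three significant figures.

Lorentz factor: γ = (1 − 0.436921)^(−1/2) = 1.3326.
Momentum: p = γβ·mc = 1.3326 × 0.661 × 493.7 MeV/c = 435 MeV/c.

435 MeV/c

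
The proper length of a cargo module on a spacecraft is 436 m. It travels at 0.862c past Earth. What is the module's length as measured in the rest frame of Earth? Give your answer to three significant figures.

221 m

With β = 0.862, γ = 1/√(1 − 0.862²) = 1/√0.256956 = 1.9727.
Length contraction: L = L₀/γ = 436/1.9727 = 221 m.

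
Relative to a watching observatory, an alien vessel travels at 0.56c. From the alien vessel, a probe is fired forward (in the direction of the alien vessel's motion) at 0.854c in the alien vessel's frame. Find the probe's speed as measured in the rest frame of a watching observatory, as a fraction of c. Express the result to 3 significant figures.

In units of c, u = (u' + v)/(1 + u'v) with u' = 0.854 and v = 0.56.
Numerator: 0.854 + 0.56 = 1.414. Denominator: 1 + (0.854)(0.56) = 1.47824.
u = 1.414/1.47824 = 0.95654, so the speed is 0.957c.

0.957c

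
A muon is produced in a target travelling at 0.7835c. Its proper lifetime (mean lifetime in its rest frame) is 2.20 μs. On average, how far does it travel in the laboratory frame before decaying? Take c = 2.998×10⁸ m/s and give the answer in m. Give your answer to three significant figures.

γ = 1/√(1 − β²) = 1/√(1 − 0.61387225) = 1/√0.38612775 = 1/0.621392 = 1.6093.
Lab-frame lifetime: Δt = γτ = 1.6093 × 2.20 μs = 3.5405 μs.
Distance: d = vΔt = 0.7835 × 2.998×10⁸ m/s × 3.5405×10^-6 s = 832 m.

832 m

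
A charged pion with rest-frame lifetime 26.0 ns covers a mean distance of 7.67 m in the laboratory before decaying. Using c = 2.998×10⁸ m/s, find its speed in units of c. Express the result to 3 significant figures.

Lab distance = (lab lifetime)·v = γτ·βc, so βγ = d/(cτ) = 7.670/(2.998×10⁸ × 2.600×10^-8) = 0.98399.
With βγ = 0.98399: γ² = 1 + (βγ)² = 1.968236, and β = (βγ)/γ = 0.98399/1.40294 = 0.701.

0.701c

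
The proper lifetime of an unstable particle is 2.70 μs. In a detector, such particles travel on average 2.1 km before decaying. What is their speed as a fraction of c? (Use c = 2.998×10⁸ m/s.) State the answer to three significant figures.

Let x = d/(cτ) = 2100 m / (2.998×10⁸ m/s × 2.700×10^-6 s) = 2.5943. Since d = βγcτ, x = βγ = β/√(1−β²).
Solving: β² = x²/(1+x²) = 6.73039/7.73039 = 0.87064, so β = 0.933.

0.933c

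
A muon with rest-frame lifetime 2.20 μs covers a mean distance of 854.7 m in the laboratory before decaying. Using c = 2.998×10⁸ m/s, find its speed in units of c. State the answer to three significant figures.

0.792c

d = βγcτ ⇒ βγ = d/(cτ) = 854.7 m / (659.56 m) = 1.2959.
β = (βγ)/√(1+(βγ)²) = 1.2959/√2.67936 = 0.792.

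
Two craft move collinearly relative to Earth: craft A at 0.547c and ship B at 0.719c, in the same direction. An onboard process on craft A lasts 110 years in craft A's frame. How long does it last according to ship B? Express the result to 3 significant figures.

115 years

Transform craft A's velocity into ship B's frame: (0.547 − 0.719)/(1 − 0.547·0.719) = −0.172/0.606707, so the relative speed is 0.2835c.
γ for this relative speed: γ = 1/√(1 − 0.0803722) = 1.0428.
Craft A's interval is proper; time dilation gives Δt_B = γΔτ = 1.0428 × 110 years = 115 years.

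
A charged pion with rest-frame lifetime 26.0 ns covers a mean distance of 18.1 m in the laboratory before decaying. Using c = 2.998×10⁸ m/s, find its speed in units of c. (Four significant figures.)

Let x = d/(cτ) = 18.10 m / (2.998×10⁸ m/s × 2.600×10^-8 s) = 2.3221. Since d = βγcτ, x = βγ = β/√(1−β²).
Solving: β² = x²/(1+x²) = 5.39215/6.39215 = 0.843558, so β = 0.9185.

0.9185c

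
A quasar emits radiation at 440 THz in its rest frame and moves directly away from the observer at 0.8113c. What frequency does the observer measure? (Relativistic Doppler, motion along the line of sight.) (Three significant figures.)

Relativistic Doppler (source moving away): f_obs = f_src · √((1−β)/(1+β)).
With β = 0.8113: factor = √(0.1887/1.8113) = 0.32277.
f_obs = 440 × 0.32277 = 142 THz.

142 THz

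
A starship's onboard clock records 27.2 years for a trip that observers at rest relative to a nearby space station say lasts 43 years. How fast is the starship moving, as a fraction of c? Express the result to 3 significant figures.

γ = Δt/Δτ = 43/27.2 = 1.5809.
β = √(1 − 1/γ²) = √(1 − 0.400121) = √0.599879 = 0.775.

0.775c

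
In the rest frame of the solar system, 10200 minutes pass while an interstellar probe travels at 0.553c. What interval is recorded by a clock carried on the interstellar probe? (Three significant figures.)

8500 minutes

β² = 0.305809, so γ = 1/√0.694191 = 1.2002.
The moving clock records proper time: Δτ = Δt/γ = 10200/1.2002 = 8500 minutes.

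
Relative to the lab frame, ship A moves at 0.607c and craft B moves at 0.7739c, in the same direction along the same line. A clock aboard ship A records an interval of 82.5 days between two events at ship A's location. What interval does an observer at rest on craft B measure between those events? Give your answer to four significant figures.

86.92 days

Speed of ship A in craft B's frame: u = (v_A − v_B)/(1 − v_A v_B/c²) = (0.607 − 0.7739)/(1 − 0.607×0.7739) = −0.1669/0.5302427 = −0.31476; |u| = 0.31476c.
γ for this relative speed: γ = 1/√(1 − 0.0990739) = 1.0536.
Ship A's interval is proper; time dilation gives Δt_B = γΔτ = 1.0536 × 82.5 days = 86.92 days.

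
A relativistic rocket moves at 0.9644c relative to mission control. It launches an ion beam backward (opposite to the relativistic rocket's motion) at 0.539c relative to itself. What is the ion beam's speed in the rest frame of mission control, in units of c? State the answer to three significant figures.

Relativistic velocity addition: u = (u' + v)/(1 + u'v/c²), with u' = −0.539c and v = 0.9644c.
Numerator: −0.539 + 0.9644 = 0.4254. Denominator: 1 + (−0.539)(0.9644) = 0.4801884.
u = 0.4254/0.4801884 = 0.8859, so the speed is 0.886c.

0.886c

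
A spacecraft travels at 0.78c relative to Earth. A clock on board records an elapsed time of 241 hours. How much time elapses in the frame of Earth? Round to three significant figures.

γ = 1/√(1 − β²) = 1/√(1 − 0.6084) = 1/√0.3916 = 1/0.62578 = 1.598.
Time dilation: Δt = γ·Δτ = 1.598 × 241 = 385 hours.

385 hours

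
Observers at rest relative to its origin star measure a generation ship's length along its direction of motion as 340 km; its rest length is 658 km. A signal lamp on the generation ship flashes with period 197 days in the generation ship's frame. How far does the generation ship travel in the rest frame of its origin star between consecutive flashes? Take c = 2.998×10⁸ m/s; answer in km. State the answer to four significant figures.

From L = L₀/γ: γ = 658/340 = 1.93529.
β = √(1 − 1/γ²) = 0.85616. Lab-frame period = γτ = 1.93529×197 days = 381.25 days. Distance = βc × γτ = 0.85616 × 2.998×10⁸ m/s × 32940000 s = 8.4549×10^15 m = 8.455×10^12 km.

8.455×10^12 km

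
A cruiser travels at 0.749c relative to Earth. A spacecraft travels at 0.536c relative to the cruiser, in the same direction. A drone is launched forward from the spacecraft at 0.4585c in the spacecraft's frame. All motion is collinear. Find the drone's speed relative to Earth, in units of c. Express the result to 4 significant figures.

0.9683c

Apply u = (u'+v)/(1+u'v) twice. Drone in the cruiser frame: (0.4585+0.536)/(1+0.4585·0.536) = 0.9945/1.245756 = 0.79831c.
That velocity, transformed to the rest frame of Earth: (0.79831+0.749)/(1+0.79831·0.749) = 1.54731/1.59793419 = 0.96832c.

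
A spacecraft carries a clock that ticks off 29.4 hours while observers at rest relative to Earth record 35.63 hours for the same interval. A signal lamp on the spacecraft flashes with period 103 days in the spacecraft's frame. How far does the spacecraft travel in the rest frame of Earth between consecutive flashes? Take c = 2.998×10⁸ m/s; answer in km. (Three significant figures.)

1.83×10^12 km

From Δt = γΔτ: γ = 35.63/29.4 = 1.2119.
β = √(1 − 1/γ²) = 0.56491. Lab-frame period = γτ = 1.2119×103 days = 124.83 days. Distance = βc × γτ = 0.56491 × 2.998×10⁸ m/s × 10785312 s = 1.8266×10^15 m = 1.83×10^12 km.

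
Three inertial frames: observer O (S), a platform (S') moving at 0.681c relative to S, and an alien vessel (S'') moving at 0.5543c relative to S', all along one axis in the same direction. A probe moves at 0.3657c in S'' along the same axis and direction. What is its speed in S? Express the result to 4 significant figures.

0.9507c

First combine the probe and alien vessel (S''→S'): u₁ = (0.3657 + 0.5543)/(1 + 0.3657×0.5543) = 0.92/1.20270751 = 0.76494.
Then combine with the platform (S'→S): u = (0.76494 + 0.681)/(1 + 0.76494×0.681) = 1.44594/1.52092414 = 0.9507.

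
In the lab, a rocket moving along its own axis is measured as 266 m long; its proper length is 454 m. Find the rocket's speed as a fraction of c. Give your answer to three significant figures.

Length contraction gives γ = L₀/L = 454/266 = 1.7068.
β = √(1 − 1/γ²) = √0.656731 = 0.810.

0.810c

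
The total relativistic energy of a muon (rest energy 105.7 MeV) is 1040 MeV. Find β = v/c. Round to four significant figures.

γ = E/(mc²) = 1040/105.7 = 9.8392.
β = √(1 − 1/γ²) = √(1 − 0.0103295) = √0.9896705 = 0.9948.

0.9948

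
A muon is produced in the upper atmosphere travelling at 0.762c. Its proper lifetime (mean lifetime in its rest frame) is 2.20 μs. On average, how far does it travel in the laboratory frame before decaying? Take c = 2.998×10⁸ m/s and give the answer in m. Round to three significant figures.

β² = 0.580644, so γ = 1/√0.419356 = 1.5442.
Lab-frame lifetime: Δt = γτ = 1.5442 × 2.20 μs = 3.3972 μs.
Distance: d = vΔt = 0.762 × 2.998×10⁸ m/s × 3.3972×10^-6 s = 776 m.

776 m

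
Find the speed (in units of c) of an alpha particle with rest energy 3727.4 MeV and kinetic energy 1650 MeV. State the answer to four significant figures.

0.7208c

K = (γ−1)mc², so γ = 1 + 1650/3727.4 = 1.4427.
Then v/c = √(1 − γ⁻²) = √(1 − 0.48045) = √0.51955 = 0.7208.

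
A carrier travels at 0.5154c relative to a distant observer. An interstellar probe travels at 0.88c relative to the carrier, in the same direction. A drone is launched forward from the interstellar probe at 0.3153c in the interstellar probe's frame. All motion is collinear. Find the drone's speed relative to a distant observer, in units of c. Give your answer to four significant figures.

0.9790c

First combine the drone and interstellar probe (S''→S'): u₁ = (0.3153 + 0.88)/(1 + 0.3153×0.88) = 1.1953/1.277464 = 0.93568.
Then combine with the carrier (S'→S): u = (0.93568 + 0.5154)/(1 + 0.93568×0.5154) = 1.45108/1.482249472 = 0.97897.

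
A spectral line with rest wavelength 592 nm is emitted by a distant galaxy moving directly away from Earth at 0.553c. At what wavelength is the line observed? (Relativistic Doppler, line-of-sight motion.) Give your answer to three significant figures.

1100 nm

Relativistic Doppler for wavelength: λ_obs = λ_src · √((1+β)/(1−β)).
With β = 0.553: factor = √(1.553/0.447) = 1.8639.
λ_obs = 592 × 1.8639 = 1100 nm.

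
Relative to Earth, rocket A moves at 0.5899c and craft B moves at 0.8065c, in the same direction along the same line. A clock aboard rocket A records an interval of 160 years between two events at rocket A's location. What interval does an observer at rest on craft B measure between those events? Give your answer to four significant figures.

175.7 years

Transform rocket A's velocity into craft B's frame: (0.5899 − 0.8065)/(1 − 0.5899·0.8065) = −0.2166/0.52424565, so the relative speed is 0.41317c.
At |u| = 0.41317c, γ = (1 − 0.170709)^(−1/2) = 1.0981.
The clock on rocket A records proper time, so craft B measures Δt = γΔτ = 1.0981 × 160 = 175.7 years.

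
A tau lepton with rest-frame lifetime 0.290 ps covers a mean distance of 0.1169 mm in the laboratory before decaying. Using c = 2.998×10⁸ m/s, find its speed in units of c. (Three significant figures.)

Let x = d/(cτ) = 1.169×10^-4 m / (2.998×10⁸ m/s × 2.900×10^-13 s) = 1.3446. Since d = βγcτ, x = βγ = β/√(1−β²).
Solving: β² = x²/(1+x²) = 1.80795/2.80795 = 0.643868, so β = 0.802.

0.802c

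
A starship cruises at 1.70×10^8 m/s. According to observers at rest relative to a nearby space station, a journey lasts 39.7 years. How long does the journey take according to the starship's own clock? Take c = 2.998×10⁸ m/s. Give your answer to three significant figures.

β = v/c = (1.70×10^8 m/s)/(2.998×10⁸ m/s) = 0.567045.
Lorentz factor: γ = (1 − 0.32154)^(−1/2) = 1.2141.
The starship's clock runs slow as seen from a nearby space station, so Δτ = Δt/γ = 39.7/1.2141 = 32.7 years.

32.7 years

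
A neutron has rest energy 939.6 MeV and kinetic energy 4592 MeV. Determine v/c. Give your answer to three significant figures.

γ = 1 + K/(mc²) = 1 + 4592/939.6 = 5.8872.
β = √(1 − 1/γ²) = √(1 − 0.0288524) = √0.9711476 = 0.985.

0.985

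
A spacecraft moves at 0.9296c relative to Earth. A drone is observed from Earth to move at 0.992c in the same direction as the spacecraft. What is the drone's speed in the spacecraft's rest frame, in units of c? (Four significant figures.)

Transform to the spacecraft's frame: u' = (u − v)/(1 − uv/c²).
u' = (0.992 − 0.9296)/(1 − 0.992×0.9296) = 0.0624/0.0778368 = 0.80168.
Speed in the spacecraft's frame: 0.8017c (in the same direction).

0.8017c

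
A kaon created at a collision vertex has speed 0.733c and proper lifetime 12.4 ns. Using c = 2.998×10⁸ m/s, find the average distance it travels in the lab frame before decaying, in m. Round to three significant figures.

4.01 m

With β = 0.733, γ = 1/√(1 − 0.733²) = 1/√0.462711 = 1.4701.
Lab-frame lifetime: Δt = γτ = 1.4701 × 12.4 ns = 18.229 ns.
Distance: d = vΔt = 0.733 × 2.998×10⁸ m/s × 1.8229×10^-8 s = 4.01 m.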